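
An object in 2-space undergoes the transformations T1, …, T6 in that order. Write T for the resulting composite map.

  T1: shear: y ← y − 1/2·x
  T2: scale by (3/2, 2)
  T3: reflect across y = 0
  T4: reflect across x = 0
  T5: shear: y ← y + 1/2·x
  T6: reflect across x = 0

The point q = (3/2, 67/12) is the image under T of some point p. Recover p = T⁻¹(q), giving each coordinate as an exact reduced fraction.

T1 = [1 0 0; -1/2 1 0; 0 0 1]
T2·T1 = [3/2 0 0; -1 2 0; 0 0 1]
T3·…·T1 = [3/2 0 0; 1 -2 0; 0 0 1]
T4·…·T1 = [-3/2 0 0; 1 -2 0; 0 0 1]
T5·…·T1 = [-3/2 0 0; 1/4 -2 0; 0 0 1]
T6·…·T1 = [3/2 0 0; 1/4 -2 0; 0 0 1]
det M = -3; M⁻¹ = [2/3 0 0; 1/12 -1/2 0; 0 0 1]
M⁻¹ · (3/2, 67/12)ᵀ = (1, -8/3)ᵀ

p = (1, -8/3)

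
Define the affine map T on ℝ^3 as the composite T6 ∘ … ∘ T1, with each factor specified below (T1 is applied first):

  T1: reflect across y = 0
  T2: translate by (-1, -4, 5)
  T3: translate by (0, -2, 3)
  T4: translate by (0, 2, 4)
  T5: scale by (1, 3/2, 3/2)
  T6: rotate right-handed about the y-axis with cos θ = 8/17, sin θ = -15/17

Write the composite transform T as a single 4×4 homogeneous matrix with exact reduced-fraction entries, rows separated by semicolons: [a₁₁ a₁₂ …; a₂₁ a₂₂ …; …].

T = [8/17 0 -45/34 -278/17; 0 -3/2 0 -6; 15/17 0 12/17 129/17; 0 0 0 1]

T1 = [1 0 0 0; 0 -1 0 0; 0 0 1 0; 0 0 0 1]
T2·T1 = [1 0 0 -1; 0 -1 0 -4; 0 0 1 5; 0 0 0 1]
T3·…·T1 = [1 0 0 -1; 0 -1 0 -6; 0 0 1 8; 0 0 0 1]
T4·…·T1 = [1 0 0 -1; 0 -1 0 -4; 0 0 1 12; 0 0 0 1]
T5·…·T1 = [1 0 0 -1; 0 -3/2 0 -6; 0 0 3/2 18; 0 0 0 1]
T6·…·T1 = [8/17 0 -45/34 -278/17; 0 -3/2 0 -6; 15/17 0 12/17 129/17; 0 0 0 1]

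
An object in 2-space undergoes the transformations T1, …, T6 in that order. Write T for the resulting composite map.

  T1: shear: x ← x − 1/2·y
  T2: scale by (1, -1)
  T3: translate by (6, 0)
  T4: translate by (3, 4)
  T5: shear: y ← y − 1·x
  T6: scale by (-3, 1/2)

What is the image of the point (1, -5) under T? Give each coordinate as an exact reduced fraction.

T(p) = (-75/2, -7/4)

T1 shear: x ← x − 1/2·y: (1, -5) → (7/2, -5)
T2 scale by (1, -1): (7/2, -5) → (7/2, 5)
T3 translate by (6, 0): (7/2, 5) → (19/2, 5)
T4 translate by (3, 4): (19/2, 5) → (25/2, 9)
T5 shear: y ← y − 1·x: (25/2, 9) → (25/2, -7/2)
T6 scale by (-3, 1/2): (25/2, -7/2) → (-75/2, -7/4)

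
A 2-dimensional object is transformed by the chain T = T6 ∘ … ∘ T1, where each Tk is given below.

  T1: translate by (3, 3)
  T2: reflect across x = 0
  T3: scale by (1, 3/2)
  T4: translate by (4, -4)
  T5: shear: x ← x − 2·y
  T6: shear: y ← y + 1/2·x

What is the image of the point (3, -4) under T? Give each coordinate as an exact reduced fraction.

T1 translate by (3, 3): (3, -4) → (6, -1)
T2 reflect across x = 0: (6, -1) → (-6, -1)
T3 scale by (1, 3/2): (-6, -1) → (-6, -3/2)
T4 translate by (4, -4): (-6, -3/2) → (-2, -11/2)
T5 shear: x ← x − 2·y: (-2, -11/2) → (9, -11/2)
T6 shear: y ← y + 1/2·x: (9, -11/2) → (9, -1)

T(p) = (9, -1)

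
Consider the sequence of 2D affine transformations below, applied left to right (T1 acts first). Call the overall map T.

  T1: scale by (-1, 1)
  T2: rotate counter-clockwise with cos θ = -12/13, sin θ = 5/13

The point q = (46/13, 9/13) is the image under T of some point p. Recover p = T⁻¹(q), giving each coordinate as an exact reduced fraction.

T1 = [-1 0 0; 0 1 0; 0 0 1]
T2·T1 = [12/13 -5/13 0; -5/13 -12/13 0; 0 0 1]
det M = -1; M⁻¹ = [12/13 -5/13 0; -5/13 -12/13 0; 0 0 1]
M⁻¹ · (46/13, 9/13)ᵀ = (3, -2)ᵀ

p = (3, -2)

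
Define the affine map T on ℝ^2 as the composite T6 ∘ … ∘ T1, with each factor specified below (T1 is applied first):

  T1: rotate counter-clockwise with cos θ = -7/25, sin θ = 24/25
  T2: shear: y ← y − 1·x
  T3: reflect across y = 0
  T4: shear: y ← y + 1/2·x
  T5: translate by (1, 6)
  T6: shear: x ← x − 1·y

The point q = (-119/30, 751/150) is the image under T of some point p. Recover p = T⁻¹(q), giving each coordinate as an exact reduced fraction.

T1 = [-7/25 -24/25 0; 24/25 -7/25 0; 0 0 1]
T2·T1 = [-7/25 -24/25 0; 31/25 17/25 0; 0 0 1]
T3·…·T1 = [-7/25 -24/25 0; -31/25 -17/25 0; 0 0 1]
T4·…·T1 = [-7/25 -24/25 0; -69/50 -29/25 0; 0 0 1]
T5·…·T1 = [-7/25 -24/25 1; -69/50 -29/25 6; 0 0 1]
T6·…·T1 = [11/10 1/5 -5; -69/50 -29/25 6; 0 0 1]
det M = -1; M⁻¹ = [29/25 1/5 23/5; -69/50 -11/10 -3/10; 0 0 1]
M⁻¹ · (-119/30, 751/150)ᵀ = (1, -1/3)ᵀ

p = (1, -1/3)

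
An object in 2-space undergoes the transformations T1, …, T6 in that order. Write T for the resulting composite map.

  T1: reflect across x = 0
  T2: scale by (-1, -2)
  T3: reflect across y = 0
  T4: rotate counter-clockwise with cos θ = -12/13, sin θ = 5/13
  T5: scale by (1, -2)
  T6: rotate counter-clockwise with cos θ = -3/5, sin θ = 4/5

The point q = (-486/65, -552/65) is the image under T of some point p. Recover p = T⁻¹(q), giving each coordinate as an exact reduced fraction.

T1 = [-1 0 0; 0 1 0; 0 0 1]
T2·T1 = [1 0 0; 0 -2 0; 0 0 1]
T3·…·T1 = [1 0 0; 0 2 0; 0 0 1]
T4·…·T1 = [-12/13 -10/13 0; 5/13 -24/13 0; 0 0 1]
T5·…·T1 = [-12/13 -10/13 0; -10/13 48/13 0; 0 0 1]
T6·…·T1 = [76/65 -162/65 0; -18/65 -184/65 0; 0 0 1]
det M = -4; M⁻¹ = [46/65 -81/130 0; -9/130 -19/65 0; 0 0 1]
M⁻¹ · (-486/65, -552/65)ᵀ = (0, 3)ᵀ

p = (0, 3)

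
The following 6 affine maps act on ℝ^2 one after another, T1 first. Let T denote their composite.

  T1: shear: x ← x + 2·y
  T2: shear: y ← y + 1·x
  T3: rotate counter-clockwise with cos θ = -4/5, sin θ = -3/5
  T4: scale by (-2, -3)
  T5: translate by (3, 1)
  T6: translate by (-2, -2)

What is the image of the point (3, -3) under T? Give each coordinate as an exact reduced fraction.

T(p) = (17/5, -104/5)

T1 shear: x ← x + 2·y: (3, -3) → (-3, -3)
T2 shear: y ← y + 1·x: (-3, -3) → (-3, -6)
T3 rotate counter-clockwise with cos θ = -4/5, sin θ = -3/5: (-3, -6) → (-6/5, 33/5)
T4 scale by (-2, -3): (-6/5, 33/5) → (12/5, -99/5)
T5 translate by (3, 1): (12/5, -99/5) → (27/5, -94/5)
T6 translate by (-2, -2): (27/5, -94/5) → (17/5, -104/5)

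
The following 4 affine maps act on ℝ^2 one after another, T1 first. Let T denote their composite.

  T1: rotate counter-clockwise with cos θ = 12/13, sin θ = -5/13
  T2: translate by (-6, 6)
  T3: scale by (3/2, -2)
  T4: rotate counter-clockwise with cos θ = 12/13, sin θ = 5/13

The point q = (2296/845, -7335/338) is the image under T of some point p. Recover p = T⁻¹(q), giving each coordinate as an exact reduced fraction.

p = (1/5, 5)

T1 = [12/13 5/13 0; -5/13 12/13 0; 0 0 1]
T2·T1 = [12/13 5/13 -6; -5/13 12/13 6; 0 0 1]
T3·…·T1 = [18/13 15/26 -9; 10/13 -24/13 -12; 0 0 1]
T4·…·T1 = [166/169 210/169 -48/13; 210/169 -501/338 -189/13; 0 0 1]
det M = -3; M⁻¹ = [167/338 70/169 102/13; 70/169 -166/507 -42/13; 0 0 1]
M⁻¹ · (2296/845, -7335/338)ᵀ = (1/5, 5)ᵀ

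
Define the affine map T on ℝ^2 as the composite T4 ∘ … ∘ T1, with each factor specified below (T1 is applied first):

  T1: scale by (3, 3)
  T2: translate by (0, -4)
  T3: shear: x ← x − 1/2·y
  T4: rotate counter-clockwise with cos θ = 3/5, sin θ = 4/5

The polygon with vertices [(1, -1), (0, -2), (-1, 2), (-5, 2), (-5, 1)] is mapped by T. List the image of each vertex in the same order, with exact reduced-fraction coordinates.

T1 scale by (3, 3): (1, -1) → (3, -3); (0, -2) → (0, -6); (-1, 2) → (-3, 6); (-5, 2) → (-15, 6); (-5, 1) → (-15, 3)
T2 translate by (0, -4): (3, -3) → (3, -7); (0, -6) → (0, -10); (-3, 6) → (-3, 2); (-15, 6) → (-15, 2); (-15, 3) → (-15, -1)
T3 shear: x ← x − 1/2·y: (3, -7) → (13/2, -7); (0, -10) → (5, -10); (-3, 2) → (-4, 2); (-15, 2) → (-16, 2); (-15, -1) → (-29/2, -1)
T4 rotate counter-clockwise with cos θ = 3/5, sin θ = 4/5: (13/2, -7) → (19/2, 1); (5, -10) → (11, -2); (-4, 2) → (-4, -2); (-16, 2) → (-56/5, -58/5); (-29/2, -1) → (-79/10, -61/5)

image vertices: (19/2, 1), (11, -2), (-4, -2), (-56/5, -58/5), (-79/10, -61/5)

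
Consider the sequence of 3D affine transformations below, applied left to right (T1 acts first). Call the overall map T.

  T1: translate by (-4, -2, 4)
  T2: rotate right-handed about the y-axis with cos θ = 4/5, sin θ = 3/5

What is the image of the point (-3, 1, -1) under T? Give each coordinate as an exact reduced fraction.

T(p) = (-19/5, -1, 33/5)

T1 translate by (-4, -2, 4): (-3, 1, -1) → (-7, -1, 3)
T2 rotate right-handed about the y-axis with cos θ = 4/5, sin θ = 3/5: (-7, -1, 3) → (-19/5, -1, 33/5)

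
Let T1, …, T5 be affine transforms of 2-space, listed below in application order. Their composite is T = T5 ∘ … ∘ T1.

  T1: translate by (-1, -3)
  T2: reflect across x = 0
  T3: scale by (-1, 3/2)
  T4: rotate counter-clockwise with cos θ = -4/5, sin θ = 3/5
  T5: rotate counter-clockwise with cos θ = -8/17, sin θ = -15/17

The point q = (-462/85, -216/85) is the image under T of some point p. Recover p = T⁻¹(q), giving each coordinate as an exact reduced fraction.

T1 = [1 0 -1; 0 1 -3; 0 0 1]
T2·T1 = [-1 0 1; 0 1 -3; 0 0 1]
T3·…·T1 = [1 0 -1; 0 3/2 -9/2; 0 0 1]
T4·…·T1 = [-4/5 -9/10 7/2; 3/5 -6/5 3; 0 0 1]
T5·…·T1 = [77/85 -54/85 1; 36/85 231/170 -9/2; 0 0 1]
det M = 3/2; M⁻¹ = [77/85 36/85 1; -24/85 154/255 3; 0 0 1]
M⁻¹ · (-462/85, -216/85)ᵀ = (-5, 3)ᵀ

p = (-5, 3)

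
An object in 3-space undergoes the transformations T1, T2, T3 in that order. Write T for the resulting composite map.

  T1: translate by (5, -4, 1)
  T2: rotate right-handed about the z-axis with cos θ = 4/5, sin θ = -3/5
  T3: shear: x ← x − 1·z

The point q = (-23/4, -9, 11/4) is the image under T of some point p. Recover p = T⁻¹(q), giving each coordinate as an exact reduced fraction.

T1 = [1 0 0 5; 0 1 0 -4; 0 0 1 1; 0 0 0 1]
T2·T1 = [4/5 3/5 0 8/5; -3/5 4/5 0 -31/5; 0 0 1 1; 0 0 0 1]
T3·…·T1 = [4/5 3/5 -1 3/5; -3/5 4/5 0 -31/5; 0 0 1 1; 0 0 0 1]
det M = 1; M⁻¹ = [4/5 -3/5 4/5 -5; 3/5 4/5 3/5 4; 0 0 1 -1; 0 0 0 1]
M⁻¹ · (-23/4, -9, 11/4)ᵀ = (-2, -5, 7/4)ᵀ

p = (-2, -5, 7/4)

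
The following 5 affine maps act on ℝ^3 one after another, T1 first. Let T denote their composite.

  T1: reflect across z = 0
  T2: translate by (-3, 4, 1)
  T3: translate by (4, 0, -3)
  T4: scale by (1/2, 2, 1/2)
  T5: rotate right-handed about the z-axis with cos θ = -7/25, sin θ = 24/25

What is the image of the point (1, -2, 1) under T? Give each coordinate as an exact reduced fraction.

T1 reflect across z = 0: (1, -2, 1) → (1, -2, -1)
T2 translate by (-3, 4, 1): (1, -2, -1) → (-2, 2, 0)
T3 translate by (4, 0, -3): (-2, 2, 0) → (2, 2, -3)
T4 scale by (1/2, 2, 1/2): (2, 2, -3) → (1, 4, -3/2)
T5 rotate right-handed about the z-axis with cos θ = -7/25, sin θ = 24/25: (1, 4, -3/2) → (-103/25, -4/25, -3/2)

T(p) = (-103/25, -4/25, -3/2)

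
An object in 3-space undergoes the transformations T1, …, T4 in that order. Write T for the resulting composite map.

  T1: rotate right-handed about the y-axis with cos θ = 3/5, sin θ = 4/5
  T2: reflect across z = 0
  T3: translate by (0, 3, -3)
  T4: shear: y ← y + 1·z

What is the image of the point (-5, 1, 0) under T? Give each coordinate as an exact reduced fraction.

T(p) = (-3, -3, -7)

T1 rotate right-handed about the y-axis with cos θ = 3/5, sin θ = 4/5: (-5, 1, 0) → (-3, 1, 4)
T2 reflect across z = 0: (-3, 1, 4) → (-3, 1, -4)
T3 translate by (0, 3, -3): (-3, 1, -4) → (-3, 4, -7)
T4 shear: y ← y + 1·z: (-3, 4, -7) → (-3, -3, -7)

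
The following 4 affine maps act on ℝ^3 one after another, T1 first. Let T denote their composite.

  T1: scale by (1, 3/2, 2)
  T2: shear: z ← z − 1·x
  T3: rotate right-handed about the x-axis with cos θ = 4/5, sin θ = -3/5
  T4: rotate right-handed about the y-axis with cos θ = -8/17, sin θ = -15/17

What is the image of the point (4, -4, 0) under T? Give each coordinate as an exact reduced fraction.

T1 scale by (1, 3/2, 2): (4, -4, 0) → (4, -6, 0)
T2 shear: z ← z − 1·x: (4, -6, 0) → (4, -6, -4)
T3 rotate right-handed about the x-axis with cos θ = 4/5, sin θ = -3/5: (4, -6, -4) → (4, -36/5, 2/5)
T4 rotate right-handed about the y-axis with cos θ = -8/17, sin θ = -15/17: (4, -36/5, 2/5) → (-38/17, -36/5, 284/85)

T(p) = (-38/17, -36/5, 284/85)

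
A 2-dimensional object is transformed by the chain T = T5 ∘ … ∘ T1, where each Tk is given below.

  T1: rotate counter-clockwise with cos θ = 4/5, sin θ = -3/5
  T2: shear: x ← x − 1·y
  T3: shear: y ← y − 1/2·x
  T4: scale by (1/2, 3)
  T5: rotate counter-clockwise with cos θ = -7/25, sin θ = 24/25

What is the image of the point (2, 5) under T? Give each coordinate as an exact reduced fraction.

T1 rotate counter-clockwise with cos θ = 4/5, sin θ = -3/5: (2, 5) → (23/5, 14/5)
T2 shear: x ← x − 1·y: (23/5, 14/5) → (9/5, 14/5)
T3 shear: y ← y − 1/2·x: (9/5, 14/5) → (9/5, 19/10)
T4 scale by (1/2, 3): (9/5, 19/10) → (9/10, 57/10)
T5 rotate counter-clockwise with cos θ = -7/25, sin θ = 24/25: (9/10, 57/10) → (-1431/250, -183/250)

T(p) = (-1431/250, -183/250)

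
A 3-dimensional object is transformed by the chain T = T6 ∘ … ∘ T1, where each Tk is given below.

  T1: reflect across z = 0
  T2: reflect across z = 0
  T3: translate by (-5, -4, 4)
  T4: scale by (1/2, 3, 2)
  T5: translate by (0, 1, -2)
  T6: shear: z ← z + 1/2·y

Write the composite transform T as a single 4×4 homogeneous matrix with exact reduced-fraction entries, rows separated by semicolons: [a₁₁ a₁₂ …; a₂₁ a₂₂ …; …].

T1 = [1 0 0 0; 0 1 0 0; 0 0 -1 0; 0 0 0 1]
T2·T1 = [1 0 0 0; 0 1 0 0; 0 0 1 0; 0 0 0 1]
T3·…·T1 = [1 0 0 -5; 0 1 0 -4; 0 0 1 4; 0 0 0 1]
T4·…·T1 = [1/2 0 0 -5/2; 0 3 0 -12; 0 0 2 8; 0 0 0 1]
T5·…·T1 = [1/2 0 0 -5/2; 0 3 0 -11; 0 0 2 6; 0 0 0 1]
T6·…·T1 = [1/2 0 0 -5/2; 0 3 0 -11; 0 3/2 2 1/2; 0 0 0 1]

T = [1/2 0 0 -5/2; 0 3 0 -11; 0 3/2 2 1/2; 0 0 0 1]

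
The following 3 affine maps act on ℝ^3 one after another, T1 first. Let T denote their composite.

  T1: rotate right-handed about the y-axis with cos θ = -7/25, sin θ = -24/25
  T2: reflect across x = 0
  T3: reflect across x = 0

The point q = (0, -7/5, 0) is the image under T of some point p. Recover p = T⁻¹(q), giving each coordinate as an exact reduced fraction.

p = (0, -7/5, 0)

T1 = [-7/25 0 -24/25 0; 0 1 0 0; 24/25 0 -7/25 0; 0 0 0 1]
T2·T1 = [7/25 0 24/25 0; 0 1 0 0; 24/25 0 -7/25 0; 0 0 0 1]
T3·…·T1 = [-7/25 0 -24/25 0; 0 1 0 0; 24/25 0 -7/25 0; 0 0 0 1]
det M = 1; M⁻¹ = [-7/25 0 24/25 0; 0 1 0 0; -24/25 0 -7/25 0; 0 0 0 1]
M⁻¹ · (0, -7/5, 0)ᵀ = (0, -7/5, 0)ᵀ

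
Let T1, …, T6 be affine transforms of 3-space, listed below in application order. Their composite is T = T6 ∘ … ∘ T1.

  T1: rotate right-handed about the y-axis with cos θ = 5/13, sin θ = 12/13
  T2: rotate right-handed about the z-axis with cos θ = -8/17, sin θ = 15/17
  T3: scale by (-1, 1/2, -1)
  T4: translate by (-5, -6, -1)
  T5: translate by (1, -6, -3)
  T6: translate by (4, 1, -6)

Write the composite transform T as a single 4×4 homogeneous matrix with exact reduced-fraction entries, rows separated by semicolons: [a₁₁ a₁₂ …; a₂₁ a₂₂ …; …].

T = [40/221 15/17 96/221 0; 75/442 -4/17 90/221 -11; 12/13 0 -5/13 -10; 0 0 0 1]

T1 = [5/13 0 12/13 0; 0 1 0 0; -12/13 0 5/13 0; 0 0 0 1]
T2·T1 = [-40/221 -15/17 -96/221 0; 75/221 -8/17 180/221 0; -12/13 0 5/13 0; 0 0 0 1]
T3·…·T1 = [40/221 15/17 96/221 0; 75/442 -4/17 90/221 0; 12/13 0 -5/13 0; 0 0 0 1]
T4·…·T1 = [40/221 15/17 96/221 -5; 75/442 -4/17 90/221 -6; 12/13 0 -5/13 -1; 0 0 0 1]
T5·…·T1 = [40/221 15/17 96/221 -4; 75/442 -4/17 90/221 -12; 12/13 0 -5/13 -4; 0 0 0 1]
T6·…·T1 = [40/221 15/17 96/221 0; 75/442 -4/17 90/221 -11; 12/13 0 -5/13 -10; 0 0 0 1]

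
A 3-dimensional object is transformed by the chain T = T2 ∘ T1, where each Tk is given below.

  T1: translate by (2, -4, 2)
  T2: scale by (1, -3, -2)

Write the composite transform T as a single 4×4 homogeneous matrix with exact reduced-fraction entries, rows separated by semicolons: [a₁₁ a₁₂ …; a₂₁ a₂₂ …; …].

T = [1 0 0 2; 0 -3 0 12; 0 0 -2 -4; 0 0 0 1]

T1 = [1 0 0 2; 0 1 0 -4; 0 0 1 2; 0 0 0 1]
T2·T1 = [1 0 0 2; 0 -3 0 12; 0 0 -2 -4; 0 0 0 1]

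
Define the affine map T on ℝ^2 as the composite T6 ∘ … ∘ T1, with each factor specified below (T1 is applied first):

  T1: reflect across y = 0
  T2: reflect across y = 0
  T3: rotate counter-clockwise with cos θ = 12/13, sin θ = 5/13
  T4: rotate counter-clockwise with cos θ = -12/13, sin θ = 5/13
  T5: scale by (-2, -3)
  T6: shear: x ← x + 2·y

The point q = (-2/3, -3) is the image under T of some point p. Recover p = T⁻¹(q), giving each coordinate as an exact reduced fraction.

T1 = [1 0 0; 0 -1 0; 0 0 1]
T2·T1 = [1 0 0; 0 1 0; 0 0 1]
T3·…·T1 = [12/13 -5/13 0; 5/13 12/13 0; 0 0 1]
T4·…·T1 = [-1 0 0; 0 -1 0; 0 0 1]
T5·…·T1 = [2 0 0; 0 3 0; 0 0 1]
T6·…·T1 = [2 6 0; 0 3 0; 0 0 1]
det M = 6; M⁻¹ = [1/2 -1 0; 0 1/3 0; 0 0 1]
M⁻¹ · (-2/3, -3)ᵀ = (8/3, -1)ᵀ

p = (8/3, -1)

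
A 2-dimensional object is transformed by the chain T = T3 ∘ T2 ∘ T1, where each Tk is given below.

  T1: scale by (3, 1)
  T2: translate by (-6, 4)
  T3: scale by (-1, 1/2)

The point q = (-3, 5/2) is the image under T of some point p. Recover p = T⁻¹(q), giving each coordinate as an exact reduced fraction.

p = (3, 1)

T1 = [3 0 0; 0 1 0; 0 0 1]
T2·T1 = [3 0 -6; 0 1 4; 0 0 1]
T3·…·T1 = [-3 0 6; 0 1/2 2; 0 0 1]
det M = -3/2; M⁻¹ = [-1/3 0 2; 0 2 -4; 0 0 1]
M⁻¹ · (-3, 5/2)ᵀ = (3, 1)ᵀ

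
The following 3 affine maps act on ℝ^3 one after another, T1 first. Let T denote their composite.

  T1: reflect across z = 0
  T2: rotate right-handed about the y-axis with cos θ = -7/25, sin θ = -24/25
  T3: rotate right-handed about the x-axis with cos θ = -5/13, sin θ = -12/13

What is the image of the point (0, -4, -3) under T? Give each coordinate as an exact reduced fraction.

T1 reflect across z = 0: (0, -4, -3) → (0, -4, 3)
T2 rotate right-handed about the y-axis with cos θ = -7/25, sin θ = -24/25: (0, -4, 3) → (-72/25, -4, -21/25)
T3 rotate right-handed about the x-axis with cos θ = -5/13, sin θ = -12/13: (-72/25, -4, -21/25) → (-72/25, 248/325, 261/65)

T(p) = (-72/25, 248/325, 261/65)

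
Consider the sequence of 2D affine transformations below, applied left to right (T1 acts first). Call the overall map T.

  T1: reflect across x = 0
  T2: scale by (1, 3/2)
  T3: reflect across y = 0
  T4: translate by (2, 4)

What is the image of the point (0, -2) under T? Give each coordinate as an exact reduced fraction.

T(p) = (2, 7)

T1 reflect across x = 0: (0, -2) → (0, -2)
T2 scale by (1, 3/2): (0, -2) → (0, -3)
T3 reflect across y = 0: (0, -3) → (0, 3)
T4 translate by (2, 4): (0, 3) → (2, 7)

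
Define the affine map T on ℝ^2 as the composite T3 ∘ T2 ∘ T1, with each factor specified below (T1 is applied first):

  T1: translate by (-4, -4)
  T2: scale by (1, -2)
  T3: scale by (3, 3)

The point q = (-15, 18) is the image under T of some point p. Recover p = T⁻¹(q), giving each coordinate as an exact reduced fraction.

p = (-1, 1)

T1 = [1 0 -4; 0 1 -4; 0 0 1]
T2·T1 = [1 0 -4; 0 -2 8; 0 0 1]
T3·…·T1 = [3 0 -12; 0 -6 24; 0 0 1]
det M = -18; M⁻¹ = [1/3 0 4; 0 -1/6 4; 0 0 1]
M⁻¹ · (-15, 18)ᵀ = (-1, 1)ᵀ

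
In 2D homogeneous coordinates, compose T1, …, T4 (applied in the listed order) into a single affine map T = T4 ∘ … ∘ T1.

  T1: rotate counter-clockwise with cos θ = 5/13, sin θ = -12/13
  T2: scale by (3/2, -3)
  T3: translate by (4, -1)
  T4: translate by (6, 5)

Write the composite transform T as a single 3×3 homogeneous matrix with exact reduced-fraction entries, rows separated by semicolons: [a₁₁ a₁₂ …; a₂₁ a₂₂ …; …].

T = [15/26 18/13 10; 36/13 -15/13 4; 0 0 1]

T1 = [5/13 12/13 0; -12/13 5/13 0; 0 0 1]
T2·T1 = [15/26 18/13 0; 36/13 -15/13 0; 0 0 1]
T3·…·T1 = [15/26 18/13 4; 36/13 -15/13 -1; 0 0 1]
T4·…·T1 = [15/26 18/13 10; 36/13 -15/13 4; 0 0 1]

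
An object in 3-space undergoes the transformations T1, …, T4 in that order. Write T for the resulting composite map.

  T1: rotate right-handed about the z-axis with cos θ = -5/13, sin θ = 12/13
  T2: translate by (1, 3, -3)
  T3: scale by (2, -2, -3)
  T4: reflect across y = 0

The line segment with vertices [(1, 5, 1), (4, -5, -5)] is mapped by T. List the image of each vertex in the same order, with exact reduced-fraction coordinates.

image vertices: (-8, 4, 6), (106/13, 224/13, 24)

T1 rotate right-handed about the z-axis with cos θ = -5/13, sin θ = 12/13: (1, 5, 1) → (-5, -1, 1); (4, -5, -5) → (40/13, 73/13, -5)
T2 translate by (1, 3, -3): (-5, -1, 1) → (-4, 2, -2); (40/13, 73/13, -5) → (53/13, 112/13, -8)
T3 scale by (2, -2, -3): (-4, 2, -2) → (-8, -4, 6); (53/13, 112/13, -8) → (106/13, -224/13, 24)
T4 reflect across y = 0: (-8, -4, 6) → (-8, 4, 6); (106/13, -224/13, 24) → (106/13, 224/13, 24)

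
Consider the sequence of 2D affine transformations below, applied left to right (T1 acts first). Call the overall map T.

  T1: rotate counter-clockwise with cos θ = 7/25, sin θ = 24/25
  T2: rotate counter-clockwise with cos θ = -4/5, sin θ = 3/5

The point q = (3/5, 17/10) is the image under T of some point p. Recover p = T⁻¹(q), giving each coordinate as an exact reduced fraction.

p = (-3/2, -1)

T1 = [7/25 -24/25 0; 24/25 7/25 0; 0 0 1]
T2·T1 = [-4/5 3/5 0; -3/5 -4/5 0; 0 0 1]
det M = 1; M⁻¹ = [-4/5 -3/5 0; 3/5 -4/5 0; 0 0 1]
M⁻¹ · (3/5, 17/10)ᵀ = (-3/2, -1)ᵀ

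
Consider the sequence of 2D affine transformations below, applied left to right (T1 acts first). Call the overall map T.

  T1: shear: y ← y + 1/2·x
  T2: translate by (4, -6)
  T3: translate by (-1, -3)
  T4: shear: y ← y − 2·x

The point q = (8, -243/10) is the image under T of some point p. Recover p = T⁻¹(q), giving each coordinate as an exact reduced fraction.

p = (5, -9/5)

T1 = [1 0 0; 1/2 1 0; 0 0 1]
T2·T1 = [1 0 4; 1/2 1 -6; 0 0 1]
T3·…·T1 = [1 0 3; 1/2 1 -9; 0 0 1]
T4·…·T1 = [1 0 3; -3/2 1 -15; 0 0 1]
det M = 1; M⁻¹ = [1 0 -3; 3/2 1 21/2; 0 0 1]
M⁻¹ · (8, -243/10)ᵀ = (5, -9/5)ᵀ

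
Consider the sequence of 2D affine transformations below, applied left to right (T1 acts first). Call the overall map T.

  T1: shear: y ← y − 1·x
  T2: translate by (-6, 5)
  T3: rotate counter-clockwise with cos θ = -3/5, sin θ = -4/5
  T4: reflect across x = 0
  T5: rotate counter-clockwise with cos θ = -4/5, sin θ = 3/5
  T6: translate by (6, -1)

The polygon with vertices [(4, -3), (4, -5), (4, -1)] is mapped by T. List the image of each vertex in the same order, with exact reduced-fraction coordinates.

T1 shear: y ← y − 1·x: (4, -3) → (4, -7); (4, -5) → (4, -9); (4, -1) → (4, -5)
T2 translate by (-6, 5): (4, -7) → (-2, -2); (4, -9) → (-2, -4); (4, -5) → (-2, 0)
T3 rotate counter-clockwise with cos θ = -3/5, sin θ = -4/5: (-2, -2) → (-2/5, 14/5); (-2, -4) → (-2, 4); (-2, 0) → (6/5, 8/5)
T4 reflect across x = 0: (-2/5, 14/5) → (2/5, 14/5); (-2, 4) → (2, 4); (6/5, 8/5) → (-6/5, 8/5)
T5 rotate counter-clockwise with cos θ = -4/5, sin θ = 3/5: (2/5, 14/5) → (-2, -2); (2, 4) → (-4, -2); (-6/5, 8/5) → (0, -2)
T6 translate by (6, -1): (-2, -2) → (4, -3); (-4, -2) → (2, -3); (0, -2) → (6, -3)

image vertices: (4, -3), (2, -3), (6, -3)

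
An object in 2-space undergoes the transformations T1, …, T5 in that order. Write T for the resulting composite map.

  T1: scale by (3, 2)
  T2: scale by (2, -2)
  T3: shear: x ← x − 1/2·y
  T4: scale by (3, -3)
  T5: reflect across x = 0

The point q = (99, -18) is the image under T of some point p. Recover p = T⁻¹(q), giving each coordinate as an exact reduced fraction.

T1 = [3 0 0; 0 2 0; 0 0 1]
T2·T1 = [6 0 0; 0 -4 0; 0 0 1]
T3·…·T1 = [6 2 0; 0 -4 0; 0 0 1]
T4·…·T1 = [18 6 0; 0 12 0; 0 0 1]
T5·…·T1 = [-18 -6 0; 0 12 0; 0 0 1]
det M = -216; M⁻¹ = [-1/18 -1/36 0; 0 1/12 0; 0 0 1]
M⁻¹ · (99, -18)ᵀ = (-5, -3/2)ᵀ

p = (-5, -3/2)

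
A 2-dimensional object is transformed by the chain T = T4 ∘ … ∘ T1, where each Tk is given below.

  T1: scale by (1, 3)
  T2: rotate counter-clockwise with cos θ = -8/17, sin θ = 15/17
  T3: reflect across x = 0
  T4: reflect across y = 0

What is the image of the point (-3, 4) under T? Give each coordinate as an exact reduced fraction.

T1 scale by (1, 3): (-3, 4) → (-3, 12)
T2 rotate counter-clockwise with cos θ = -8/17, sin θ = 15/17: (-3, 12) → (-156/17, -141/17)
T3 reflect across x = 0: (-156/17, -141/17) → (156/17, -141/17)
T4 reflect across y = 0: (156/17, -141/17) → (156/17, 141/17)

T(p) = (156/17, 141/17)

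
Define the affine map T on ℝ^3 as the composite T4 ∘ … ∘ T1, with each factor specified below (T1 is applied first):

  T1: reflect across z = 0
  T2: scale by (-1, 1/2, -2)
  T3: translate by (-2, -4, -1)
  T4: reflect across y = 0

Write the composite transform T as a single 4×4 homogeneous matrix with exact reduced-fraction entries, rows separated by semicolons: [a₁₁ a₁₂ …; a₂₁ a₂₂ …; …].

T = [-1 0 0 -2; 0 -1/2 0 4; 0 0 2 -1; 0 0 0 1]

T1 = [1 0 0 0; 0 1 0 0; 0 0 -1 0; 0 0 0 1]
T2·T1 = [-1 0 0 0; 0 1/2 0 0; 0 0 2 0; 0 0 0 1]
T3·…·T1 = [-1 0 0 -2; 0 1/2 0 -4; 0 0 2 -1; 0 0 0 1]
T4·…·T1 = [-1 0 0 -2; 0 -1/2 0 4; 0 0 2 -1; 0 0 0 1]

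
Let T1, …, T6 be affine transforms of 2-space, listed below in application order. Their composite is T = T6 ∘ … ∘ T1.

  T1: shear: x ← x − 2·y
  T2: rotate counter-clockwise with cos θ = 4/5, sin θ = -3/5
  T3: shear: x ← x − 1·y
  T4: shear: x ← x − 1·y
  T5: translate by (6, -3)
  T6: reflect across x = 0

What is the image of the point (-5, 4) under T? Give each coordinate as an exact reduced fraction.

T1 shear: x ← x − 2·y: (-5, 4) → (-13, 4)
T2 rotate counter-clockwise with cos θ = 4/5, sin θ = -3/5: (-13, 4) → (-8, 11)
T3 shear: x ← x − 1·y: (-8, 11) → (-19, 11)
T4 shear: x ← x − 1·y: (-19, 11) → (-30, 11)
T5 translate by (6, -3): (-30, 11) → (-24, 8)
T6 reflect across x = 0: (-24, 8) → (24, 8)

T(p) = (24, 8)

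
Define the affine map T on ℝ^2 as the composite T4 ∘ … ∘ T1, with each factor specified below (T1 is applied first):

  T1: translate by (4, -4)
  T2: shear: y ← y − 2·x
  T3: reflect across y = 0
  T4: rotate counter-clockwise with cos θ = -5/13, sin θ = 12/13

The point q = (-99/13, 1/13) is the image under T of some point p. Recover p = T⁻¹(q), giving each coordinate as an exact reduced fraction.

p = (-1, 3)

T1 = [1 0 4; 0 1 -4; 0 0 1]
T2·T1 = [1 0 4; -2 1 -12; 0 0 1]
T3·…·T1 = [1 0 4; 2 -1 12; 0 0 1]
T4·…·T1 = [-29/13 12/13 -164/13; 2/13 5/13 -12/13; 0 0 1]
det M = -1; M⁻¹ = [-5/13 12/13 -4; 2/13 29/13 4; 0 0 1]
M⁻¹ · (-99/13, 1/13)ᵀ = (-1, 3)ᵀ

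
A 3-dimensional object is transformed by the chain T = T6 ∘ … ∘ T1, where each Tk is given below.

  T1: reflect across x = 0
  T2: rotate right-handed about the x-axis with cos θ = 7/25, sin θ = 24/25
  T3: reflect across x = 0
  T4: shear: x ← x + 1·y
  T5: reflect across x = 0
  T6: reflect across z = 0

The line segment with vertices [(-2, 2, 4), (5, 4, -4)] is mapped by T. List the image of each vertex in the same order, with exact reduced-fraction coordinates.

T1 reflect across x = 0: (-2, 2, 4) → (2, 2, 4); (5, 4, -4) → (-5, 4, -4)
T2 rotate right-handed about the x-axis with cos θ = 7/25, sin θ = 24/25: (2, 2, 4) → (2, -82/25, 76/25); (-5, 4, -4) → (-5, 124/25, 68/25)
T3 reflect across x = 0: (2, -82/25, 76/25) → (-2, -82/25, 76/25); (-5, 124/25, 68/25) → (5, 124/25, 68/25)
T4 shear: x ← x + 1·y: (-2, -82/25, 76/25) → (-132/25, -82/25, 76/25); (5, 124/25, 68/25) → (249/25, 124/25, 68/25)
T5 reflect across x = 0: (-132/25, -82/25, 76/25) → (132/25, -82/25, 76/25); (249/25, 124/25, 68/25) → (-249/25, 124/25, 68/25)
T6 reflect across z = 0: (132/25, -82/25, 76/25) → (132/25, -82/25, -76/25); (-249/25, 124/25, 68/25) → (-249/25, 124/25, -68/25)

image vertices: (132/25, -82/25, -76/25), (-249/25, 124/25, -68/25)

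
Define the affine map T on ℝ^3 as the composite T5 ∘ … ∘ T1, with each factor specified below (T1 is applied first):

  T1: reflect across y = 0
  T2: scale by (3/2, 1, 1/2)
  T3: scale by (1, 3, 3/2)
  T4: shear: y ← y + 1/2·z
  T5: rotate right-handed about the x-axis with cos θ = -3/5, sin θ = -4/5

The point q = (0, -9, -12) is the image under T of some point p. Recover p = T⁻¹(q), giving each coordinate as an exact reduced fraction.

p = (0, -5, 0)

T1 = [1 0 0 0; 0 -1 0 0; 0 0 1 0; 0 0 0 1]
T2·T1 = [3/2 0 0 0; 0 -1 0 0; 0 0 1/2 0; 0 0 0 1]
T3·…·T1 = [3/2 0 0 0; 0 -3 0 0; 0 0 3/4 0; 0 0 0 1]
T4·…·T1 = [3/2 0 0 0; 0 -3 3/8 0; 0 0 3/4 0; 0 0 0 1]
T5·…·T1 = [3/2 0 0 0; 0 9/5 3/8 0; 0 12/5 -3/4 0; 0 0 0 1]
det M = -27/8; M⁻¹ = [2/3 0 0 0; 0 1/3 1/6 0; 0 16/15 -4/5 0; 0 0 0 1]
M⁻¹ · (0, -9, -12)ᵀ = (0, -5, 0)ᵀ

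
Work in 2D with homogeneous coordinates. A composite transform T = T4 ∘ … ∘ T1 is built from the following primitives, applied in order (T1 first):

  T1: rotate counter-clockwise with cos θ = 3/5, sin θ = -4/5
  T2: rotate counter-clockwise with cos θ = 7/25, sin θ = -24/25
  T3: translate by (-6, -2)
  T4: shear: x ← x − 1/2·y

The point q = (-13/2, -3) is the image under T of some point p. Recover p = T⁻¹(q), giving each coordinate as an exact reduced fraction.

T1 = [3/5 4/5 0; -4/5 3/5 0; 0 0 1]
T2·T1 = [-3/5 4/5 0; -4/5 -3/5 0; 0 0 1]
T3·…·T1 = [-3/5 4/5 -6; -4/5 -3/5 -2; 0 0 1]
T4·…·T1 = [-1/5 11/10 -5; -4/5 -3/5 -2; 0 0 1]
det M = 1; M⁻¹ = [-3/5 -11/10 -26/5; 4/5 -1/5 18/5; 0 0 1]
M⁻¹ · (-13/2, -3)ᵀ = (2, -1)ᵀ

p = (2, -1)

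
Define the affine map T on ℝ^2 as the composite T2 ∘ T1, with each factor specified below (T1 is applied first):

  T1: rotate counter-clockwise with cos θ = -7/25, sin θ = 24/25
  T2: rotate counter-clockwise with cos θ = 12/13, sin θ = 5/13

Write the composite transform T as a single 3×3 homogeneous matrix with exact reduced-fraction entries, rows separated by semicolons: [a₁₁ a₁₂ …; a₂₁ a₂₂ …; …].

T = [-204/325 -253/325 0; 253/325 -204/325 0; 0 0 1]

T1 = [-7/25 -24/25 0; 24/25 -7/25 0; 0 0 1]
T2·T1 = [-204/325 -253/325 0; 253/325 -204/325 0; 0 0 1]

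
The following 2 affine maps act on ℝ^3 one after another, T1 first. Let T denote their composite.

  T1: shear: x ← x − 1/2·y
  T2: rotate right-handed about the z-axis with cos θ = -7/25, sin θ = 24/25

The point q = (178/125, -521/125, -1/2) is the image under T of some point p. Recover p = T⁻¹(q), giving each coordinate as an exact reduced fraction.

T1 = [1 -1/2 0 0; 0 1 0 0; 0 0 1 0; 0 0 0 1]
T2·T1 = [-7/25 -41/50 0 0; 24/25 -19/25 0 0; 0 0 1 0; 0 0 0 1]
det M = 1; M⁻¹ = [-19/25 41/50 0 0; -24/25 -7/25 0 0; 0 0 1 0; 0 0 0 1]
M⁻¹ · (178/125, -521/125, -1/2)ᵀ = (-9/2, -1/5, -1/2)ᵀ

p = (-9/2, -1/5, -1/2)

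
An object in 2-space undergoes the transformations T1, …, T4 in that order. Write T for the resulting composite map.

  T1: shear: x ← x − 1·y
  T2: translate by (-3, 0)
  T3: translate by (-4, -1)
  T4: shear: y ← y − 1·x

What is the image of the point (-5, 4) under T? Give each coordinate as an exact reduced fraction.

T(p) = (-16, 19)

T1 shear: x ← x − 1·y: (-5, 4) → (-9, 4)
T2 translate by (-3, 0): (-9, 4) → (-12, 4)
T3 translate by (-4, -1): (-12, 4) → (-16, 3)
T4 shear: y ← y − 1·x: (-16, 3) → (-16, 19)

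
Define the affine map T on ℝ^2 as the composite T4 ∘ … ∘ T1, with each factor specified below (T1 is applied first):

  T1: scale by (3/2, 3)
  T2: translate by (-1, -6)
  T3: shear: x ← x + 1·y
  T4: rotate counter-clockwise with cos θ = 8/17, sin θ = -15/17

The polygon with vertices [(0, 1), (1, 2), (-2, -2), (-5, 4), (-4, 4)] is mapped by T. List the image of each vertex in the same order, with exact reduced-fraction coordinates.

image vertices: (-77/17, 36/17), (4/17, -15/34), (-308/17, 144/17), (70/17, 171/34), (82/17, 63/17)

T1 scale by (3/2, 3): (0, 1) → (0, 3); (1, 2) → (3/2, 6); (-2, -2) → (-3, -6); (-5, 4) → (-15/2, 12); (-4, 4) → (-6, 12)
T2 translate by (-1, -6): (0, 3) → (-1, -3); (3/2, 6) → (1/2, 0); (-3, -6) → (-4, -12); (-15/2, 12) → (-17/2, 6); (-6, 12) → (-7, 6)
T3 shear: x ← x + 1·y: (-1, -3) → (-4, -3); (1/2, 0) → (1/2, 0); (-4, -12) → (-16, -12); (-17/2, 6) → (-5/2, 6); (-7, 6) → (-1, 6)
T4 rotate counter-clockwise with cos θ = 8/17, sin θ = -15/17: (-4, -3) → (-77/17, 36/17); (1/2, 0) → (4/17, -15/34); (-16, -12) → (-308/17, 144/17); (-5/2, 6) → (70/17, 171/34); (-1, 6) → (82/17, 63/17)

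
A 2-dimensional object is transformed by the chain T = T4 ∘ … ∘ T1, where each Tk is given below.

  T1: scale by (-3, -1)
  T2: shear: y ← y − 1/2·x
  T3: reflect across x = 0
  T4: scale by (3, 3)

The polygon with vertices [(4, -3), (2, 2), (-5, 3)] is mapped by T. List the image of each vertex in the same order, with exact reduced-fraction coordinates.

T1 scale by (-3, -1): (4, -3) → (-12, 3); (2, 2) → (-6, -2); (-5, 3) → (15, -3)
T2 shear: y ← y − 1/2·x: (-12, 3) → (-12, 9); (-6, -2) → (-6, 1); (15, -3) → (15, -21/2)
T3 reflect across x = 0: (-12, 9) → (12, 9); (-6, 1) → (6, 1); (15, -21/2) → (-15, -21/2)
T4 scale by (3, 3): (12, 9) → (36, 27); (6, 1) → (18, 3); (-15, -21/2) → (-45, -63/2)

image vertices: (36, 27), (18, 3), (-45, -63/2)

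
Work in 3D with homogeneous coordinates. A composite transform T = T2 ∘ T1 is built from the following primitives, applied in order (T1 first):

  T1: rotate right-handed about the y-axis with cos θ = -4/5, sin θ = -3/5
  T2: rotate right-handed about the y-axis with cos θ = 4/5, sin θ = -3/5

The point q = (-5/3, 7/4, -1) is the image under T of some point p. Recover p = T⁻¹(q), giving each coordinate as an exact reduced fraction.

T1 = [-4/5 0 -3/5 0; 0 1 0 0; 3/5 0 -4/5 0; 0 0 0 1]
T2·T1 = [-1 0 0 0; 0 1 0 0; 0 0 -1 0; 0 0 0 1]
det M = 1; M⁻¹ = [-1 0 0 0; 0 1 0 0; 0 0 -1 0; 0 0 0 1]
M⁻¹ · (-5/3, 7/4, -1)ᵀ = (5/3, 7/4, 1)ᵀ

p = (5/3, 7/4, 1)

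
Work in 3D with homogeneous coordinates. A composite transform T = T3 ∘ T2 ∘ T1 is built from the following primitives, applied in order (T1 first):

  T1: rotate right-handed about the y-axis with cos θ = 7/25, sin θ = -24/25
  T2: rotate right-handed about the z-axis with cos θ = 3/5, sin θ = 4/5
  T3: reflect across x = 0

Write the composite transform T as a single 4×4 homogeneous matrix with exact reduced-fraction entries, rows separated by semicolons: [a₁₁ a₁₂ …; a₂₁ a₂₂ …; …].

T = [-21/125 4/5 72/125 0; 28/125 3/5 -96/125 0; 24/25 0 7/25 0; 0 0 0 1]

T1 = [7/25 0 -24/25 0; 0 1 0 0; 24/25 0 7/25 0; 0 0 0 1]
T2·T1 = [21/125 -4/5 -72/125 0; 28/125 3/5 -96/125 0; 24/25 0 7/25 0; 0 0 0 1]
T3·…·T1 = [-21/125 4/5 72/125 0; 28/125 3/5 -96/125 0; 24/25 0 7/25 0; 0 0 0 1]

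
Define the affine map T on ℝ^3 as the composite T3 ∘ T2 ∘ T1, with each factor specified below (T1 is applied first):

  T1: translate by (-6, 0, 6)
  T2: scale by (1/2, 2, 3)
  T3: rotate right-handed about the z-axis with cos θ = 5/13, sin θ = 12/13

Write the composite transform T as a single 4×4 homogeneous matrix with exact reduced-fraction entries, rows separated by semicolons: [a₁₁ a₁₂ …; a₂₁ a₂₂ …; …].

T1 = [1 0 0 -6; 0 1 0 0; 0 0 1 6; 0 0 0 1]
T2·T1 = [1/2 0 0 -3; 0 2 0 0; 0 0 3 18; 0 0 0 1]
T3·…·T1 = [5/26 -24/13 0 -15/13; 6/13 10/13 0 -36/13; 0 0 3 18; 0 0 0 1]

T = [5/26 -24/13 0 -15/13; 6/13 10/13 0 -36/13; 0 0 3 18; 0 0 0 1]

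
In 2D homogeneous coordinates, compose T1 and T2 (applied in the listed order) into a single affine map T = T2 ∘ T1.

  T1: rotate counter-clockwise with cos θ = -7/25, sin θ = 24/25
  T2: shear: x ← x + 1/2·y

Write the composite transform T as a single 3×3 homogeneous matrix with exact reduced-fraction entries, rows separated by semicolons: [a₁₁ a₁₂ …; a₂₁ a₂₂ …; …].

T1 = [-7/25 -24/25 0; 24/25 -7/25 0; 0 0 1]
T2·T1 = [1/5 -11/10 0; 24/25 -7/25 0; 0 0 1]

T = [1/5 -11/10 0; 24/25 -7/25 0; 0 0 1]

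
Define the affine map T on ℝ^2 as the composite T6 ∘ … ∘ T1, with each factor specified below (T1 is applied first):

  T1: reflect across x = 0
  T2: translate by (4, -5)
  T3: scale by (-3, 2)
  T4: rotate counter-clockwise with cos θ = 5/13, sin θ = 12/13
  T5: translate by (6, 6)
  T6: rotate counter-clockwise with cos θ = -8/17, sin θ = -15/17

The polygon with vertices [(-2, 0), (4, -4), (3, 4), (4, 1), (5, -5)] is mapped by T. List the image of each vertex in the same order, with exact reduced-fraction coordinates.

T1 reflect across x = 0: (-2, 0) → (2, 0); (4, -4) → (-4, -4); (3, 4) → (-3, 4); (4, 1) → (-4, 1); (5, -5) → (-5, -5)
T2 translate by (4, -5): (2, 0) → (6, -5); (-4, -4) → (0, -9); (-3, 4) → (1, -1); (-4, 1) → (0, -4); (-5, -5) → (-1, -10)
T3 scale by (-3, 2): (6, -5) → (-18, -10); (0, -9) → (0, -18); (1, -1) → (-3, -2); (0, -4) → (0, -8); (-1, -10) → (3, -20)
T4 rotate counter-clockwise with cos θ = 5/13, sin θ = 12/13: (-18, -10) → (30/13, -266/13); (0, -18) → (216/13, -90/13); (-3, -2) → (9/13, -46/13); (0, -8) → (96/13, -40/13); (3, -20) → (255/13, -64/13)
T5 translate by (6, 6): (30/13, -266/13) → (108/13, -188/13); (216/13, -90/13) → (294/13, -12/13); (9/13, -46/13) → (87/13, 32/13); (96/13, -40/13) → (174/13, 38/13); (255/13, -64/13) → (333/13, 14/13)
T6 rotate counter-clockwise with cos θ = -8/17, sin θ = -15/17: (108/13, -188/13) → (-3684/221, -116/221); (294/13, -12/13) → (-2532/221, -4314/221); (87/13, 32/13) → (-216/221, -1561/221); (174/13, 38/13) → (-822/221, -2914/221); (333/13, 14/13) → (-2454/221, -5107/221)

image vertices: (-3684/221, -116/221), (-2532/221, -4314/221), (-216/221, -1561/221), (-822/221, -2914/221), (-2454/221, -5107/221)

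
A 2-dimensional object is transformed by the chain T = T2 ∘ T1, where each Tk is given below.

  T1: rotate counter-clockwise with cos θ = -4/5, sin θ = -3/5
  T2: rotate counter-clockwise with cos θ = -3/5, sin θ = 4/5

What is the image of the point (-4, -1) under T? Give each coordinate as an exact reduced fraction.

T1 rotate counter-clockwise with cos θ = -4/5, sin θ = -3/5: (-4, -1) → (13/5, 16/5)
T2 rotate counter-clockwise with cos θ = -3/5, sin θ = 4/5: (13/5, 16/5) → (-103/25, 4/25)

T(p) = (-103/25, 4/25)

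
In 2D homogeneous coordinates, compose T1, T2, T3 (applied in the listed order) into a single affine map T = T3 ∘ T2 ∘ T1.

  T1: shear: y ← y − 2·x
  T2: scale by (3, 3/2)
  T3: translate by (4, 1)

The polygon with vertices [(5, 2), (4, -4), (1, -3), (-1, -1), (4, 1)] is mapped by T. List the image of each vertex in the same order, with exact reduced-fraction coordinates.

T1 shear: y ← y − 2·x: (5, 2) → (5, -8); (4, -4) → (4, -12); (1, -3) → (1, -5); (-1, -1) → (-1, 1); (4, 1) → (4, -7)
T2 scale by (3, 3/2): (5, -8) → (15, -12); (4, -12) → (12, -18); (1, -5) → (3, -15/2); (-1, 1) → (-3, 3/2); (4, -7) → (12, -21/2)
T3 translate by (4, 1): (15, -12) → (19, -11); (12, -18) → (16, -17); (3, -15/2) → (7, -13/2); (-3, 3/2) → (1, 5/2); (12, -21/2) → (16, -19/2)

image vertices: (19, -11), (16, -17), (7, -13/2), (1, 5/2), (16, -19/2)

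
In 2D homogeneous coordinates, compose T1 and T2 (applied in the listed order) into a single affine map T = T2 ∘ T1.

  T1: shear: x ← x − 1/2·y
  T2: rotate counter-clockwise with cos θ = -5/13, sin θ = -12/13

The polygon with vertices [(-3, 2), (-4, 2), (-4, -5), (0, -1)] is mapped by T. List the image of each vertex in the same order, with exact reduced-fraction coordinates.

T1 shear: x ← x − 1/2·y: (-3, 2) → (-4, 2); (-4, 2) → (-5, 2); (-4, -5) → (-3/2, -5); (0, -1) → (1/2, -1)
T2 rotate counter-clockwise with cos θ = -5/13, sin θ = -12/13: (-4, 2) → (44/13, 38/13); (-5, 2) → (49/13, 50/13); (-3/2, -5) → (-105/26, 43/13); (1/2, -1) → (-29/26, -1/13)

image vertices: (44/13, 38/13), (49/13, 50/13), (-105/26, 43/13), (-29/26, -1/13)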